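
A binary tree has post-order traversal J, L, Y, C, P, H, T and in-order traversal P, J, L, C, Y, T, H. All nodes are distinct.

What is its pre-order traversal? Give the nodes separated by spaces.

The last element of post-order is the root; it splits in-order into left and right subtrees.
Root T: left subtree has 5 nodes {P, J, L, C, Y}, right has 1 {H}.
  Root P: left subtree has 0 nodes { }, right has 4 {J, L, C, Y}.
    Root C: left subtree has 2 nodes {J, L}, right has 1 {Y}.
      Root L: left subtree has 1 node {J}, right has 0 { }.

T P C L J Y H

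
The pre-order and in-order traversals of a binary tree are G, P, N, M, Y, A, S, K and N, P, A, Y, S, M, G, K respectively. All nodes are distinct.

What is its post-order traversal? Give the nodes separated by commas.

N, A, S, Y, M, P, K, G

The first element of pre-order is the root; it splits in-order into left and right subtrees.
Root G: left subtree has 6 nodes {N, P, A, Y, S, M}, right has 1 {K}.
  Root P: left subtree has 1 node {N}, right has 4 {A, Y, S, M}.
    Root M: left subtree has 3 nodes {A, Y, S}, right has 0 { }.
      Root Y: left subtree has 1 node {A}, right has 1 {S}.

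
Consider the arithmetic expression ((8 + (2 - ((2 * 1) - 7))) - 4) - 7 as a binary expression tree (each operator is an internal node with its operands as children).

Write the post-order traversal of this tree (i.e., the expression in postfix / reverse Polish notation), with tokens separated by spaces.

Post-order on an expression tree gives postfix notation: for each operator, emit left operand, right operand, then the operator.

8 2 2 1 * 7 - - + 4 - 7 -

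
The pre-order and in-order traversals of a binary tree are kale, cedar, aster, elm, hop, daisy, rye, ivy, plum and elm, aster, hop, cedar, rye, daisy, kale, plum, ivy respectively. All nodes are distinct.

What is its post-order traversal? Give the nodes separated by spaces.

The first element of pre-order is the root; it splits in-order into left and right subtrees.
Root kale: left subtree has 6 nodes {elm, aster, hop, cedar, rye, daisy}, right has 2 {plum, ivy}.
  Root cedar: left subtree has 3 nodes {elm, aster, hop}, right has 2 {rye, daisy}.
    Root aster: left subtree has 1 node {elm}, right has 1 {hop}.
    Root daisy: left subtree has 1 node {rye}, right has 0 { }.
  Root ivy: left subtree has 1 node {plum}, right has 0 { }.

elm hop aster rye daisy cedar plum ivy kale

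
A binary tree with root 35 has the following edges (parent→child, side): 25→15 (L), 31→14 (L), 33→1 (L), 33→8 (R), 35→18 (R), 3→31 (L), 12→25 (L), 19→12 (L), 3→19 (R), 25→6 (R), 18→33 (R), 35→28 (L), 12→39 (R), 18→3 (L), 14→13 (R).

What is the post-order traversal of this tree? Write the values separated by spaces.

28 13 14 31 15 6 25 39 12 19 3 1 8 33 18 35

Post-order visits the left subtree, then the right subtree, then the node.
At 35: go left to 28.
  28 is a leaf — visit 28.
At 35: go right to 18.
  At 18: go left to 3.
    At 3: go left to 31.
      At 31: go left to 14.
        At 14: no left child.
        At 14: go right to 13.
          13 is a leaf — visit 13.
        Visit 14.
      At 31: no right child.
      Visit 31.
    At 3: go right to 19.
      At 19: go left to 12.
        At 12: go left to 25.
          At 25: go left to 15.
            15 is a leaf — visit 15.
          At 25: go right to 6.
            6 is a leaf — visit 6.
          Visit 25.
        At 12: go right to 39.
          39 is a leaf — visit 39.
        Visit 12.
      At 19: no right child.
      Visit 19.
    Visit 3.
  At 18: go right to 33.
    At 33: go left to 1.
      1 is a leaf — visit 1.
    At 33: go right to 8.
      8 is a leaf — visit 8.
    Visit 33.
  Visit 18.
Visit 35.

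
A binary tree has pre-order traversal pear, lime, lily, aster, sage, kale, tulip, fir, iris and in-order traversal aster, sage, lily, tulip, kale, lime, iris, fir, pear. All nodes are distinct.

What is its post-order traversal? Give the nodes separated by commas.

The first element of pre-order is the root; it splits in-order into left and right subtrees.
Root pear: left subtree has 8 nodes {aster, sage, lily, tulip, kale, lime, iris, fir}, right has 0 { }.
  Root lime: left subtree has 5 nodes {aster, sage, lily, tulip, kale}, right has 2 {iris, fir}.
    Root lily: left subtree has 2 nodes {aster, sage}, right has 2 {tulip, kale}.
      Root aster: left subtree has 0 nodes { }, right has 1 {sage}.
      Root kale: left subtree has 1 node {tulip}, right has 0 { }.
    Root fir: left subtree has 1 node {iris}, right has 0 { }.

sage, aster, tulip, kale, lily, iris, fir, lime, pear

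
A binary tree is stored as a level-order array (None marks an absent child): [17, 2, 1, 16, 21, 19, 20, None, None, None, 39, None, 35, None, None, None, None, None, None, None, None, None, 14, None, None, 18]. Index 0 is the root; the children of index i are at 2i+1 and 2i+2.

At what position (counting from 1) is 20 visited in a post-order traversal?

Post-order visits the left subtree, then the right subtree, then the node.
At 17: go left to 2.
  At 2: go left to 16.
    16 is a leaf — visit 16.
  At 2: go right to 21.
    At 21: no left child.
    At 21: go right to 39.
      At 39: no left child.
      At 39: go right to 14.
        14 is a leaf — visit 14.
      Visit 39.
    Visit 21.
  Visit 2.
At 17: go right to 1.
  At 1: go left to 19.
    At 19: no left child.
    At 19: go right to 35.
      At 35: go left to 18.
        18 is a leaf — visit 18.
      At 35: no right child.
      Visit 35.
    Visit 19.
  At 1: go right to 20.
    20 is a leaf — visit 20.
  Visit 1.
Visit 17.
Full post-order sequence: 16, 14, 39, 21, 2, 18, 35, 19, 20, 1, 17.

9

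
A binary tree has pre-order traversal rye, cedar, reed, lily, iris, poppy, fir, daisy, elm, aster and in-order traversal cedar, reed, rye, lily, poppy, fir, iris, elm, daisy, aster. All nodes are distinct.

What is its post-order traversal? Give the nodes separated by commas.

reed, cedar, fir, poppy, elm, aster, daisy, iris, lily, rye

The first element of pre-order is the root; it splits in-order into left and right subtrees.
Root rye: left subtree has 2 nodes {cedar, reed}, right has 7 {lily, poppy, fir, iris, elm, daisy, aster}.
  Root cedar: left subtree has 0 nodes { }, right has 1 {reed}.
  Root lily: left subtree has 0 nodes { }, right has 6 {poppy, fir, iris, elm, daisy, aster}.
    Root iris: left subtree has 2 nodes {poppy, fir}, right has 3 {elm, daisy, aster}.
      Root poppy: left subtree has 0 nodes { }, right has 1 {fir}.
      Root daisy: left subtree has 1 node {elm}, right has 1 {aster}.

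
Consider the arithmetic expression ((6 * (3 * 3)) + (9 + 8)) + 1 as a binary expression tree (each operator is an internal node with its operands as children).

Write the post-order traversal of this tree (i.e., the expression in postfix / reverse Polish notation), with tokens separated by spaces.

Post-order on an expression tree gives postfix notation: for each operator, emit left operand, right operand, then the operator.

6 3 3 * * 9 8 + + 1 +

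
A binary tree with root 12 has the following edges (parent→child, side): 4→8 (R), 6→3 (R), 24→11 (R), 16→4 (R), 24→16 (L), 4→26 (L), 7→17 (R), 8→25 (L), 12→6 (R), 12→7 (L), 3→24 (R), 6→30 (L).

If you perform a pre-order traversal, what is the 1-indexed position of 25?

12

Pre-order visits the node, then its left subtree, then its right subtree.
Visit 12.
At 12: go left to 7.
  Visit 7.
  At 7: no left child.
  At 7: go right to 17.
    17 is a leaf — visit 17.
At 12: go right to 6.
  Visit 6.
  At 6: go left to 30.
    30 is a leaf — visit 30.
  At 6: go right to 3.
    Visit 3.
    At 3: no left child.
    At 3: go right to 24.
      Visit 24.
      At 24: go left to 16.
        Visit 16.
        At 16: no left child.
        At 16: go right to 4.
          Visit 4.
          At 4: go left to 26.
            26 is a leaf — visit 26.
          At 4: go right to 8.
            Visit 8.
            At 8: go left to 25.
              25 is a leaf — visit 25.
            At 8: no right child.
      At 24: go right to 11.
        11 is a leaf — visit 11.
Full pre-order sequence: 12, 7, 17, 6, 30, 3, 24, 16, 4, 26, 8, 25, 11.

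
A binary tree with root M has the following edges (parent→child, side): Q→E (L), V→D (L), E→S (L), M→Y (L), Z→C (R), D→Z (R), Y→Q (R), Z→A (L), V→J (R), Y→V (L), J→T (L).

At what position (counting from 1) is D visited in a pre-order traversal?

Pre-order visits the node, then its left subtree, then its right subtree.
Visit M.
At M: go left to Y.
  Visit Y.
  At Y: go left to V.
    Visit V.
    At V: go left to D.
      Visit D.
      At D: no left child.
      At D: go right to Z.
        Visit Z.
        At Z: go left to A.
          A is a leaf — visit A.
        At Z: go right to C.
          C is a leaf — visit C.
    At V: go right to J.
      Visit J.
      At J: go left to T.
        T is a leaf — visit T.
      At J: no right child.
  At Y: go right to Q.
    Visit Q.
    At Q: go left to E.
      Visit E.
      At E: go left to S.
        S is a leaf — visit S.
      At E: no right child.
    At Q: no right child.
At M: no right child.
Full pre-order sequence: M, Y, V, D, Z, A, C, J, T, Q, E, S.

4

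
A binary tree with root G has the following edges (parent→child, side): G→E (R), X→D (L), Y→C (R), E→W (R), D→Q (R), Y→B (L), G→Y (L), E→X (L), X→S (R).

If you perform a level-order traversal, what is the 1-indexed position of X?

6

Level-order visits nodes level by level from the root, left to right within each level.
Level 0: G
Level 1: Y, E
Level 2: B, C, X, W
Level 3: D, S
Level 4: Q
Full level-order sequence: G, Y, E, B, C, X, W, D, S, Q.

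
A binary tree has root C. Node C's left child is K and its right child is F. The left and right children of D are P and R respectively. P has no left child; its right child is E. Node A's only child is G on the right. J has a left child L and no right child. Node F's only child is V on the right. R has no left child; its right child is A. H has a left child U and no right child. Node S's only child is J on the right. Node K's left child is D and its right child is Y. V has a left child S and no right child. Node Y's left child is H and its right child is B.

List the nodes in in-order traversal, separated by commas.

P, E, D, R, A, G, K, U, H, Y, B, C, F, S, L, J, V

In-order visits the left subtree, then the node, then the right subtree.
At C: go left to K.
  At K: go left to D.
    At D: go left to P.
      At P: no left child.
      Visit P.
      At P: go right to E.
        E is a leaf — visit E.
    Visit D.
    At D: go right to R.
      At R: no left child.
      Visit R.
      At R: go right to A.
        At A: no left child.
        Visit A.
        At A: go right to G.
          G is a leaf — visit G.
  Visit K.
  At K: go right to Y.
    At Y: go left to H.
      At H: go left to U.
        U is a leaf — visit U.
      Visit H.
      At H: no right child.
    Visit Y.
    At Y: go right to B.
      B is a leaf — visit B.
Visit C.
At C: go right to F.
  At F: no left child.
  Visit F.
  At F: go right to V.
    At V: go left to S.
      At S: no left child.
      Visit S.
      At S: go right to J.
        At J: go left to L.
          L is a leaf — visit L.
        Visit J.
        At J: no right child.
    Visit V.
    At V: no right child.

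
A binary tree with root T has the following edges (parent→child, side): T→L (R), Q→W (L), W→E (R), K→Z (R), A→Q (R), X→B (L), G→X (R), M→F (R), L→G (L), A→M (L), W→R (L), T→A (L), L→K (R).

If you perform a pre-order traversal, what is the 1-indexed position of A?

2

Pre-order visits the node, then its left subtree, then its right subtree.
Visit T.
At T: go left to A.
  Visit A.
  At A: go left to M.
    Visit M.
    At M: no left child.
    At M: go right to F.
      F is a leaf — visit F.
  At A: go right to Q.
    Visit Q.
    At Q: go left to W.
      Visit W.
      At W: go left to R.
        R is a leaf — visit R.
      At W: go right to E.
        E is a leaf — visit E.
    At Q: no right child.
At T: go right to L.
  Visit L.
  At L: go left to G.
    Visit G.
    At G: no left child.
    At G: go right to X.
      Visit X.
      At X: go left to B.
        B is a leaf — visit B.
      At X: no right child.
  At L: go right to K.
    Visit K.
    At K: no left child.
    At K: go right to Z.
      Z is a leaf — visit Z.
Full pre-order sequence: T, A, M, F, Q, W, R, E, L, G, X, B, K, Z.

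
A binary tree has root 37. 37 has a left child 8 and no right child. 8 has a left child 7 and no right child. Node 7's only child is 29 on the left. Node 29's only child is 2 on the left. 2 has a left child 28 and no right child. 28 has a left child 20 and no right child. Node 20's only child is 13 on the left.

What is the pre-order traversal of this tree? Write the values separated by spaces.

Pre-order visits the node, then its left subtree, then its right subtree.
Visit 37.
At 37: go left to 8.
  Visit 8.
  At 8: go left to 7.
    Visit 7.
    At 7: go left to 29.
      Visit 29.
      At 29: go left to 2.
        Visit 2.
        At 2: go left to 28.
          Visit 28.
          At 28: go left to 20.
            Visit 20.
            At 20: go left to 13.
              13 is a leaf — visit 13.
            At 20: no right child.
          At 28: no right child.
        At 2: no right child.
      At 29: no right child.
    At 7: no right child.
  At 8: no right child.
At 37: no right child.

37 8 7 29 2 28 20 13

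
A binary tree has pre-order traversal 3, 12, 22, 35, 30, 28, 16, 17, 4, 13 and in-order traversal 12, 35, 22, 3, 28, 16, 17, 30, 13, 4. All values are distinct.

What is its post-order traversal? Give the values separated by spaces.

35 22 12 17 16 28 13 4 30 3

The first element of pre-order is the root; it splits in-order into left and right subtrees.
Root 3: left subtree has 3 nodes {12, 35, 22}, right has 6 {28, 16, 17, 30, 13, 4}.
  Root 12: left subtree has 0 nodes { }, right has 2 {35, 22}.
    Root 22: left subtree has 1 node {35}, right has 0 { }.
  Root 30: left subtree has 3 nodes {28, 16, 17}, right has 2 {13, 4}.
    Root 28: left subtree has 0 nodes { }, right has 2 {16, 17}.
      Root 16: left subtree has 0 nodes { }, right has 1 {17}.
    Root 4: left subtree has 1 node {13}, right has 0 { }.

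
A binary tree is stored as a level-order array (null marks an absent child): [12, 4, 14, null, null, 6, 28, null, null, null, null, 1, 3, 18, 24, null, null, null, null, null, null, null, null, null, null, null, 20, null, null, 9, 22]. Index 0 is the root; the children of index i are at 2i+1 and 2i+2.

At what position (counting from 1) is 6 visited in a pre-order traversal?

4

Pre-order visits the node, then its left subtree, then its right subtree.
Visit 12.
At 12: go left to 4.
  4 is a leaf — visit 4.
At 12: go right to 14.
  Visit 14.
  At 14: go left to 6.
    Visit 6.
    At 6: go left to 1.
      1 is a leaf — visit 1.
    At 6: go right to 3.
      Visit 3.
      At 3: no left child.
      At 3: go right to 20.
        20 is a leaf — visit 20.
  At 14: go right to 28.
    Visit 28.
    At 28: go left to 18.
      18 is a leaf — visit 18.
    At 28: go right to 24.
      Visit 24.
      At 24: go left to 9.
        9 is a leaf — visit 9.
      At 24: go right to 22.
        22 is a leaf — visit 22.
Full pre-order sequence: 12, 4, 14, 6, 1, 3, 20, 28, 18, 24, 9, 22.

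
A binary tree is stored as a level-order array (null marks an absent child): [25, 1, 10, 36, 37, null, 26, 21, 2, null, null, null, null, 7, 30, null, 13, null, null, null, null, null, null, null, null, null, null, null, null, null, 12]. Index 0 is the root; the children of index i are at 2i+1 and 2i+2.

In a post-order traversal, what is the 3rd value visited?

2

Post-order visits the left subtree, then the right subtree, then the node.
At 25: go left to 1.
  At 1: go left to 36.
    At 36: go left to 21.
      At 21: no left child.
      At 21: go right to 13.
        13 is a leaf — visit 13.
      Visit 21.
    At 36: go right to 2.
      2 is a leaf — visit 2.
    Visit 36.
  At 1: go right to 37.
    37 is a leaf — visit 37.
  Visit 1.
At 25: go right to 10.
  At 10: no left child.
  At 10: go right to 26.
    At 26: go left to 7.
      7 is a leaf — visit 7.
    At 26: go right to 30.
      At 30: no left child.
      At 30: go right to 12.
        12 is a leaf — visit 12.
      Visit 30.
    Visit 26.
  Visit 10.
Visit 25.
Full post-order sequence: 13, 21, 2, 36, 37, 1, 7, 12, 30, 26, 10, 25.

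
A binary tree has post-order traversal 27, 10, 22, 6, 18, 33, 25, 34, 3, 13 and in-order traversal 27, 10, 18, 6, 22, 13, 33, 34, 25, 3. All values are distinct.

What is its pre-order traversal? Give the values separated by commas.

13, 18, 10, 27, 6, 22, 3, 34, 33, 25

The last element of post-order is the root; it splits in-order into left and right subtrees.
Root 13: left subtree has 5 nodes {27, 10, 18, 6, 22}, right has 4 {33, 34, 25, 3}.
  Root 18: left subtree has 2 nodes {27, 10}, right has 2 {6, 22}.
    Root 10: left subtree has 1 node {27}, right has 0 { }.
    Root 6: left subtree has 0 nodes { }, right has 1 {22}.
  Root 3: left subtree has 3 nodes {33, 34, 25}, right has 0 { }.
    Root 34: left subtree has 1 node {33}, right has 1 {25}.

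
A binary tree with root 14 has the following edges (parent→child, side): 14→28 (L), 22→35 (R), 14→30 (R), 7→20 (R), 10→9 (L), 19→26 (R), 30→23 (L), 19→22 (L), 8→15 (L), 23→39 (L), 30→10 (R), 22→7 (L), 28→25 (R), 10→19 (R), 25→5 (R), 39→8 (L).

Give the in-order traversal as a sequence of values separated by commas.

In-order visits the left subtree, then the node, then the right subtree.
At 14: go left to 28.
  At 28: no left child.
  Visit 28.
  At 28: go right to 25.
    At 25: no left child.
    Visit 25.
    At 25: go right to 5.
      5 is a leaf — visit 5.
Visit 14.
At 14: go right to 30.
  At 30: go left to 23.
    At 23: go left to 39.
      At 39: go left to 8.
        At 8: go left to 15.
          15 is a leaf — visit 15.
        Visit 8.
        At 8: no right child.
      Visit 39.
      At 39: no right child.
    Visit 23.
    At 23: no right child.
  Visit 30.
  At 30: go right to 10.
    At 10: go left to 9.
      9 is a leaf — visit 9.
    Visit 10.
    At 10: go right to 19.
      At 19: go left to 22.
        At 22: go left to 7.
          At 7: no left child.
          Visit 7.
          At 7: go right to 20.
            20 is a leaf — visit 20.
        Visit 22.
        At 22: go right to 35.
          35 is a leaf — visit 35.
      Visit 19.
      At 19: go right to 26.
        26 is a leaf — visit 26.

28, 25, 5, 14, 15, 8, 39, 23, 30, 9, 10, 7, 20, 22, 35, 19, 26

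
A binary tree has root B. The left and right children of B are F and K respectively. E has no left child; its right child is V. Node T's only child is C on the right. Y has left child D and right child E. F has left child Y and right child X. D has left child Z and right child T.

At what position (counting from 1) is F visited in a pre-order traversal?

2

Pre-order visits the node, then its left subtree, then its right subtree.
Visit B.
At B: go left to F.
  Visit F.
  At F: go left to Y.
    Visit Y.
    At Y: go left to D.
      Visit D.
      At D: go left to Z.
        Z is a leaf — visit Z.
      At D: go right to T.
        Visit T.
        At T: no left child.
        At T: go right to C.
          C is a leaf — visit C.
    At Y: go right to E.
      Visit E.
      At E: no left child.
      At E: go right to V.
        V is a leaf — visit V.
  At F: go right to X.
    X is a leaf — visit X.
At B: go right to K.
  K is a leaf — visit K.
Full pre-order sequence: B, F, Y, D, Z, T, C, E, V, X, K.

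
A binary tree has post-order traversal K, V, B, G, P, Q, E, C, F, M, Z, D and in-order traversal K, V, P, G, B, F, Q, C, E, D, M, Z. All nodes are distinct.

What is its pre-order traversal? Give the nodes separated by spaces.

D F P V K G B C Q E Z M

The last element of post-order is the root; it splits in-order into left and right subtrees.
Root D: left subtree has 9 nodes {K, V, P, G, B, F, Q, C, E}, right has 2 {M, Z}.
  Root F: left subtree has 5 nodes {K, V, P, G, B}, right has 3 {Q, C, E}.
    Root P: left subtree has 2 nodes {K, V}, right has 2 {G, B}.
      Root V: left subtree has 1 node {K}, right has 0 { }.
      Root G: left subtree has 0 nodes { }, right has 1 {B}.
    Root C: left subtree has 1 node {Q}, right has 1 {E}.
  Root Z: left subtree has 1 node {M}, right has 0 { }.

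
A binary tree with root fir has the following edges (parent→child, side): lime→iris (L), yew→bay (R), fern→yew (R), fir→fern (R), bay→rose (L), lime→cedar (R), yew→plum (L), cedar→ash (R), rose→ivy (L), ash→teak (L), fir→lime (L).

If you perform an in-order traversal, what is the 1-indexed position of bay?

In-order visits the left subtree, then the node, then the right subtree.
At fir: go left to lime.
  At lime: go left to iris.
    iris is a leaf — visit iris.
  Visit lime.
  At lime: go right to cedar.
    At cedar: no left child.
    Visit cedar.
    At cedar: go right to ash.
      At ash: go left to teak.
        teak is a leaf — visit teak.
      Visit ash.
      At ash: no right child.
Visit fir.
At fir: go right to fern.
  At fern: no left child.
  Visit fern.
  At fern: go right to yew.
    At yew: go left to plum.
      plum is a leaf — visit plum.
    Visit yew.
    At yew: go right to bay.
      At bay: go left to rose.
        At rose: go left to ivy.
          ivy is a leaf — visit ivy.
        Visit rose.
        At rose: no right child.
      Visit bay.
      At bay: no right child.
Full in-order sequence: iris, lime, cedar, teak, ash, fir, fern, plum, yew, ivy, rose, bay.

12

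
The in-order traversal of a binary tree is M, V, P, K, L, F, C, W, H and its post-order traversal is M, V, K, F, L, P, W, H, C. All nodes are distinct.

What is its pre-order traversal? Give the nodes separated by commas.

The last element of post-order is the root; it splits in-order into left and right subtrees.
Root C: left subtree has 6 nodes {M, V, P, K, L, F}, right has 2 {W, H}.
  Root P: left subtree has 2 nodes {M, V}, right has 3 {K, L, F}.
    Root V: left subtree has 1 node {M}, right has 0 { }.
    Root L: left subtree has 1 node {K}, right has 1 {F}.
  Root H: left subtree has 1 node {W}, right has 0 { }.

C, P, V, M, L, K, F, H, W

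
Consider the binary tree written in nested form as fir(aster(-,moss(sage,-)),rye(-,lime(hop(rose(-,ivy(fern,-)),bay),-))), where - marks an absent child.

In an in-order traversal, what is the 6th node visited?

rose

In-order visits the left subtree, then the node, then the right subtree.
At fir: go left to aster.
  At aster: no left child.
  Visit aster.
  At aster: go right to moss.
    At moss: go left to sage.
      sage is a leaf — visit sage.
    Visit moss.
    At moss: no right child.
Visit fir.
At fir: go right to rye.
  At rye: no left child.
  Visit rye.
  At rye: go right to lime.
    At lime: go left to hop.
      At hop: go left to rose.
        At rose: no left child.
        Visit rose.
        At rose: go right to ivy.
          At ivy: go left to fern.
            fern is a leaf — visit fern.
          Visit ivy.
          At ivy: no right child.
      Visit hop.
      At hop: go right to bay.
        bay is a leaf — visit bay.
    Visit lime.
    At lime: no right child.
Full in-order sequence: aster, sage, moss, fir, rye, rose, fern, ivy, hop, bay, lime.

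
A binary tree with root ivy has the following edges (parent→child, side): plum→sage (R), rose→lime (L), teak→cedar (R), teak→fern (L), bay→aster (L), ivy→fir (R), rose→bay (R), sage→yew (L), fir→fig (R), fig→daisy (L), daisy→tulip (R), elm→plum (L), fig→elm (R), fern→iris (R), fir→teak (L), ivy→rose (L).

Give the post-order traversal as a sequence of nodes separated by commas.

lime, aster, bay, rose, iris, fern, cedar, teak, tulip, daisy, yew, sage, plum, elm, fig, fir, ivy

Post-order visits the left subtree, then the right subtree, then the node.
At ivy: go left to rose.
  At rose: go left to lime.
    lime is a leaf — visit lime.
  At rose: go right to bay.
    At bay: go left to aster.
      aster is a leaf — visit aster.
    At bay: no right child.
    Visit bay.
  Visit rose.
At ivy: go right to fir.
  At fir: go left to teak.
    At teak: go left to fern.
      At fern: no left child.
      At fern: go right to iris.
        iris is a leaf — visit iris.
      Visit fern.
    At teak: go right to cedar.
      cedar is a leaf — visit cedar.
    Visit teak.
  At fir: go right to fig.
    At fig: go left to daisy.
      At daisy: no left child.
      At daisy: go right to tulip.
        tulip is a leaf — visit tulip.
      Visit daisy.
    At fig: go right to elm.
      At elm: go left to plum.
        At plum: no left child.
        At plum: go right to sage.
          At sage: go left to yew.
            yew is a leaf — visit yew.
          At sage: no right child.
          Visit sage.
        Visit plum.
      At elm: no right child.
      Visit elm.
    Visit fig.
  Visit fir.
Visit ivy.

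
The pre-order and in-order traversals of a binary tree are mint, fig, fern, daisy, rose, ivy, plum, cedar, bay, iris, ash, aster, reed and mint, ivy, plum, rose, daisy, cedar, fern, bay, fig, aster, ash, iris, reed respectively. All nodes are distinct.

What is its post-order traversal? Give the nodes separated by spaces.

plum ivy rose cedar daisy bay fern aster ash reed iris fig mint

The first element of pre-order is the root; it splits in-order into left and right subtrees.
Root mint: left subtree has 0 nodes { }, right has 12 {ivy, plum, rose, daisy, cedar, fern, bay, fig, aster, ash, iris, reed}.
  Root fig: left subtree has 7 nodes {ivy, plum, rose, daisy, cedar, fern, bay}, right has 4 {aster, ash, iris, reed}.
    Root fern: left subtree has 5 nodes {ivy, plum, rose, daisy, cedar}, right has 1 {bay}.
      Root daisy: left subtree has 3 nodes {ivy, plum, rose}, right has 1 {cedar}.
        Root rose: left subtree has 2 nodes {ivy, plum}, right has 0 { }.
          Root ivy: left subtree has 0 nodes { }, right has 1 {plum}.
    Root iris: left subtree has 2 nodes {aster, ash}, right has 1 {reed}.
      Root ash: left subtree has 1 node {aster}, right has 0 { }.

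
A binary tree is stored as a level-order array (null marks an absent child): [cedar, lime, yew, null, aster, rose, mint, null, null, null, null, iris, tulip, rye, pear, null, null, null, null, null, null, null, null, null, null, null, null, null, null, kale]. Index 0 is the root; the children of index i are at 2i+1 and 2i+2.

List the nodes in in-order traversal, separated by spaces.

In-order visits the left subtree, then the node, then the right subtree.
At cedar: go left to lime.
  At lime: no left child.
  Visit lime.
  At lime: go right to aster.
    aster is a leaf — visit aster.
Visit cedar.
At cedar: go right to yew.
  At yew: go left to rose.
    At rose: go left to iris.
      iris is a leaf — visit iris.
    Visit rose.
    At rose: go right to tulip.
      tulip is a leaf — visit tulip.
  Visit yew.
  At yew: go right to mint.
    At mint: go left to rye.
      rye is a leaf — visit rye.
    Visit mint.
    At mint: go right to pear.
      At pear: go left to kale.
        kale is a leaf — visit kale.
      Visit pear.
      At pear: no right child.

lime aster cedar iris rose tulip yew rye mint kale pear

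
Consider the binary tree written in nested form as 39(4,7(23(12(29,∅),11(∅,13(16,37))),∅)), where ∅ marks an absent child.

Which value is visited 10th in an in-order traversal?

In-order visits the left subtree, then the node, then the right subtree.
At 39: go left to 4.
  4 is a leaf — visit 4.
Visit 39.
At 39: go right to 7.
  At 7: go left to 23.
    At 23: go left to 12.
      At 12: go left to 29.
        29 is a leaf — visit 29.
      Visit 12.
      At 12: no right child.
    Visit 23.
    At 23: go right to 11.
      At 11: no left child.
      Visit 11.
      At 11: go right to 13.
        At 13: go left to 16.
          16 is a leaf — visit 16.
        Visit 13.
        At 13: go right to 37.
          37 is a leaf — visit 37.
  Visit 7.
  At 7: no right child.
Full in-order sequence: 4, 39, 29, 12, 23, 11, 16, 13, 37, 7.

7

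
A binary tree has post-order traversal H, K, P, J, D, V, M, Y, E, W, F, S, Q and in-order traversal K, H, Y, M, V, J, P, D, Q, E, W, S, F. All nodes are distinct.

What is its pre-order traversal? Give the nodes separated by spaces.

Q Y K H M V D J P S W E F

The last element of post-order is the root; it splits in-order into left and right subtrees.
Root Q: left subtree has 8 nodes {K, H, Y, M, V, J, P, D}, right has 4 {E, W, S, F}.
  Root Y: left subtree has 2 nodes {K, H}, right has 5 {M, V, J, P, D}.
    Root K: left subtree has 0 nodes { }, right has 1 {H}.
    Root M: left subtree has 0 nodes { }, right has 4 {V, J, P, D}.
      Root V: left subtree has 0 nodes { }, right has 3 {J, P, D}.
        Root D: left subtree has 2 nodes {J, P}, right has 0 { }.
          Root J: left subtree has 0 nodes { }, right has 1 {P}.
  Root S: left subtree has 2 nodes {E, W}, right has 1 {F}.
    Root W: left subtree has 1 node {E}, right has 0 { }.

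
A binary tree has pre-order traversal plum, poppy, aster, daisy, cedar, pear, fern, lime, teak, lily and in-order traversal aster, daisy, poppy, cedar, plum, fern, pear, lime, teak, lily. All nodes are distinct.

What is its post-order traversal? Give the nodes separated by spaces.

daisy aster cedar poppy fern lily teak lime pear plum

The first element of pre-order is the root; it splits in-order into left and right subtrees.
Root plum: left subtree has 4 nodes {aster, daisy, poppy, cedar}, right has 5 {fern, pear, lime, teak, lily}.
  Root poppy: left subtree has 2 nodes {aster, daisy}, right has 1 {cedar}.
    Root aster: left subtree has 0 nodes { }, right has 1 {daisy}.
  Root pear: left subtree has 1 node {fern}, right has 3 {lime, teak, lily}.
    Root lime: left subtree has 0 nodes { }, right has 2 {teak, lily}.
      Root teak: left subtree has 0 nodes { }, right has 1 {lily}.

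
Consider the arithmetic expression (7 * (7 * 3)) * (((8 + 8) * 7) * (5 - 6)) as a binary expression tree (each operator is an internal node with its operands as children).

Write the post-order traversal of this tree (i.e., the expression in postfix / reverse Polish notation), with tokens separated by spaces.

7 7 3 * * 8 8 + 7 * 5 6 - * *

Post-order on an expression tree gives postfix notation: for each operator, emit left operand, right operand, then the operator.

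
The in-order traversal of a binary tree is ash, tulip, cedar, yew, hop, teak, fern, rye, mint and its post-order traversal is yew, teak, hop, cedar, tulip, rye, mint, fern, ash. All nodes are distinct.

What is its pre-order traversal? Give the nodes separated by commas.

ash, fern, tulip, cedar, hop, yew, teak, mint, rye

The last element of post-order is the root; it splits in-order into left and right subtrees.
Root ash: left subtree has 0 nodes { }, right has 8 {tulip, cedar, yew, hop, teak, fern, rye, mint}.
  Root fern: left subtree has 5 nodes {tulip, cedar, yew, hop, teak}, right has 2 {rye, mint}.
    Root tulip: left subtree has 0 nodes { }, right has 4 {cedar, yew, hop, teak}.
      Root cedar: left subtree has 0 nodes { }, right has 3 {yew, hop, teak}.
        Root hop: left subtree has 1 node {yew}, right has 1 {teak}.
    Root mint: left subtree has 1 node {rye}, right has 0 { }.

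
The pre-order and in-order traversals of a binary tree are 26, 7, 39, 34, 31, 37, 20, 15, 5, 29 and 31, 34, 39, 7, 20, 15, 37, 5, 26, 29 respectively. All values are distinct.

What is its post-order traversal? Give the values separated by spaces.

The first element of pre-order is the root; it splits in-order into left and right subtrees.
Root 26: left subtree has 8 nodes {31, 34, 39, 7, 20, 15, 37, 5}, right has 1 {29}.
  Root 7: left subtree has 3 nodes {31, 34, 39}, right has 4 {20, 15, 37, 5}.
    Root 39: left subtree has 2 nodes {31, 34}, right has 0 { }.
      Root 34: left subtree has 1 node {31}, right has 0 { }.
    Root 37: left subtree has 2 nodes {20, 15}, right has 1 {5}.
      Root 20: left subtree has 0 nodes { }, right has 1 {15}.

31 34 39 15 20 5 37 7 29 26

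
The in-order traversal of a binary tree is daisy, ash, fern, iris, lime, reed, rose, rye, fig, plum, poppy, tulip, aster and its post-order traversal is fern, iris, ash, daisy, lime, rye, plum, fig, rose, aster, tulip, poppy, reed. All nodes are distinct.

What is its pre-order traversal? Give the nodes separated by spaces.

reed lime daisy ash iris fern poppy rose fig rye plum tulip aster

The last element of post-order is the root; it splits in-order into left and right subtrees.
Root reed: left subtree has 5 nodes {daisy, ash, fern, iris, lime}, right has 7 {rose, rye, fig, plum, poppy, tulip, aster}.
  Root lime: left subtree has 4 nodes {daisy, ash, fern, iris}, right has 0 { }.
    Root daisy: left subtree has 0 nodes { }, right has 3 {ash, fern, iris}.
      Root ash: left subtree has 0 nodes { }, right has 2 {fern, iris}.
        Root iris: left subtree has 1 node {fern}, right has 0 { }.
  Root poppy: left subtree has 4 nodes {rose, rye, fig, plum}, right has 2 {tulip, aster}.
    Root rose: left subtree has 0 nodes { }, right has 3 {rye, fig, plum}.
      Root fig: left subtree has 1 node {rye}, right has 1 {plum}.
    Root tulip: left subtree has 0 nodes { }, right has 1 {aster}.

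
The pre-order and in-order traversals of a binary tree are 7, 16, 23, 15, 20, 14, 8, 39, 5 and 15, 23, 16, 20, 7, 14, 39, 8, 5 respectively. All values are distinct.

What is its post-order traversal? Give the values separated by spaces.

The first element of pre-order is the root; it splits in-order into left and right subtrees.
Root 7: left subtree has 4 nodes {15, 23, 16, 20}, right has 4 {14, 39, 8, 5}.
  Root 16: left subtree has 2 nodes {15, 23}, right has 1 {20}.
    Root 23: left subtree has 1 node {15}, right has 0 { }.
  Root 14: left subtree has 0 nodes { }, right has 3 {39, 8, 5}.
    Root 8: left subtree has 1 node {39}, right has 1 {5}.

15 23 20 16 39 5 8 14 7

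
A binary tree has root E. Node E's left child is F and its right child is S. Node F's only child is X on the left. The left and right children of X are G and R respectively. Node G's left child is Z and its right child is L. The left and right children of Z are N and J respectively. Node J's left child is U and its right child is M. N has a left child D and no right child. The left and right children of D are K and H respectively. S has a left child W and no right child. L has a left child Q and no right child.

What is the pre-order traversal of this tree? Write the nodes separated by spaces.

E F X G Z N D K H J U M L Q R S W

Pre-order visits the node, then its left subtree, then its right subtree.
Visit E.
At E: go left to F.
  Visit F.
  At F: go left to X.
    Visit X.
    At X: go left to G.
      Visit G.
      At G: go left to Z.
        Visit Z.
        At Z: go left to N.
          Visit N.
          At N: go left to D.
            Visit D.
            At D: go left to K.
              K is a leaf — visit K.
            At D: go right to H.
              H is a leaf — visit H.
          At N: no right child.
        At Z: go right to J.
          Visit J.
          At J: go left to U.
            U is a leaf — visit U.
          At J: go right to M.
            M is a leaf — visit M.
      At G: go right to L.
        Visit L.
        At L: go left to Q.
          Q is a leaf — visit Q.
        At L: no right child.
    At X: go right to R.
      R is a leaf — visit R.
  At F: no right child.
At E: go right to S.
  Visit S.
  At S: go left to W.
    W is a leaf — visit W.
  At S: no right child.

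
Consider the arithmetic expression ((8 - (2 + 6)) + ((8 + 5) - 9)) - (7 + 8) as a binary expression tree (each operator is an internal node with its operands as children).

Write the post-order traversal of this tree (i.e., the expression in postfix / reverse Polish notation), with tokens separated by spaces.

8 2 6 + - 8 5 + 9 - + 7 8 + -

Post-order on an expression tree gives postfix notation: for each operator, emit left operand, right operand, then the operator.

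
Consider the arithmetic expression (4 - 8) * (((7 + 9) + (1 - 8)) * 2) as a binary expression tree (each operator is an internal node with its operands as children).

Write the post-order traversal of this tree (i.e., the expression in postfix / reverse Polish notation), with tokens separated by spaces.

4 8 - 7 9 + 1 8 - + 2 * *

Post-order on an expression tree gives postfix notation: for each operator, emit left operand, right operand, then the operator.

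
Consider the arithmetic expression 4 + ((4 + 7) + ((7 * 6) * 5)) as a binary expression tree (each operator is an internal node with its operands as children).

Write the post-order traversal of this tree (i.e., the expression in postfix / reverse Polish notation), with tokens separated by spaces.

Post-order on an expression tree gives postfix notation: for each operator, emit left operand, right operand, then the operator.

4 4 7 + 7 6 * 5 * + +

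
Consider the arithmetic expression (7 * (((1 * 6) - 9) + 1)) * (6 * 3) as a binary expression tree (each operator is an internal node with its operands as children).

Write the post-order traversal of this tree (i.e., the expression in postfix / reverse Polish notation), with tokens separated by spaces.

7 1 6 * 9 - 1 + * 6 3 * *

Post-order on an expression tree gives postfix notation: for each operator, emit left operand, right operand, then the operator.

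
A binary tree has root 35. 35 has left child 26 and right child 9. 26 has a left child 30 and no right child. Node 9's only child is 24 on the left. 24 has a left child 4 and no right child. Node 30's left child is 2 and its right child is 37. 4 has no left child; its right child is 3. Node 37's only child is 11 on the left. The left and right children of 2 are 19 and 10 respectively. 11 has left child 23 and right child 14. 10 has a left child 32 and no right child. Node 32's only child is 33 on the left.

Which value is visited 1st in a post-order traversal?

Post-order visits the left subtree, then the right subtree, then the node.
At 35: go left to 26.
  At 26: go left to 30.
    At 30: go left to 2.
      At 2: go left to 19.
        19 is a leaf — visit 19.
      At 2: go right to 10.
        At 10: go left to 32.
          At 32: go left to 33.
            33 is a leaf — visit 33.
          At 32: no right child.
          Visit 32.
        At 10: no right child.
        Visit 10.
      Visit 2.
    At 30: go right to 37.
      At 37: go left to 11.
        At 11: go left to 23.
          23 is a leaf — visit 23.
        At 11: go right to 14.
          14 is a leaf — visit 14.
        Visit 11.
      At 37: no right child.
      Visit 37.
    Visit 30.
  At 26: no right child.
  Visit 26.
At 35: go right to 9.
  At 9: go left to 24.
    At 24: go left to 4.
      At 4: no left child.
      At 4: go right to 3.
        3 is a leaf — visit 3.
      Visit 4.
    At 24: no right child.
    Visit 24.
  At 9: no right child.
  Visit 9.
Visit 35.
Full post-order sequence: 19, 33, 32, 10, 2, 23, 14, 11, 37, 30, 26, 3, 4, 24, 9, 35.

19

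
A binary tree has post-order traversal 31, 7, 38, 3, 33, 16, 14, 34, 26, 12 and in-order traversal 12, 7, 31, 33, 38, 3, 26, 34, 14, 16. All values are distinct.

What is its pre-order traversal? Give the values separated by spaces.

12 26 33 7 31 3 38 34 14 16

The last element of post-order is the root; it splits in-order into left and right subtrees.
Root 12: left subtree has 0 nodes { }, right has 9 {7, 31, 33, 38, 3, 26, 34, 14, 16}.
  Root 26: left subtree has 5 nodes {7, 31, 33, 38, 3}, right has 3 {34, 14, 16}.
    Root 33: left subtree has 2 nodes {7, 31}, right has 2 {38, 3}.
      Root 7: left subtree has 0 nodes { }, right has 1 {31}.
      Root 3: left subtree has 1 node {38}, right has 0 { }.
    Root 34: left subtree has 0 nodes { }, right has 2 {14, 16}.
      Root 14: left subtree has 0 nodes { }, right has 1 {16}.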